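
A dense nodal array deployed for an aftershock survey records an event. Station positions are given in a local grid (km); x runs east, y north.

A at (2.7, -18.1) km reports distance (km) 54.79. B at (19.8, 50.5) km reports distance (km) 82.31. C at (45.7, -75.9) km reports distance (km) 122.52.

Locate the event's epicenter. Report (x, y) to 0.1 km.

(-47.7, 3.4)

Circle about each station: (x − 2.7)² + (y + 18.1)² = 54.79²; (x − 19.8)² + (y − 50.5)² = 82.31²; (x − 45.7)² + (y + 75.9)² = 122.52².
Subtracting pairs of circle equations eliminates x²+y² and gives linear equations (the radical axes):
34.2 x + 137.2 y = -1165.60
86.0 x − 115.6 y = -4494.81
Solving the 2×2 system: x ≈ -47.7, y ≈ 3.4 km.
Check against A (with the unrounded x, y): √((x − 2.7)²+(y + 18.1)²) = 54.79 ≈ 54.79 km. ✓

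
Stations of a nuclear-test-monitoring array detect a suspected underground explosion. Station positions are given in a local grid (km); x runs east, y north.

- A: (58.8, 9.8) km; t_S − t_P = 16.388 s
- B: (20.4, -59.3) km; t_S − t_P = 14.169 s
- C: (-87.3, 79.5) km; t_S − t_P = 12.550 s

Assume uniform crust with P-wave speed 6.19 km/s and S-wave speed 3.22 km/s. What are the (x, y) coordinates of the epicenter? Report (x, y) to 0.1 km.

x ≈ -51.0 km, y ≈ 3.5 km

Distance from S−P lag: d = Δt · v_P v_S / (v_P − v_S) = Δt · (6.19·3.22)/(6.19−3.22) ≈ 6.7110·Δt.
So d_A = 109.98, d_B = 95.09, d_C = 84.22 km.
Circle about each station: (x − 58.8)² + (y − 9.8)² = 109.98²; (x − 20.4)² + (y + 59.3)² = 95.09²; (x + 87.3)² + (y − 79.5)² = 84.22².
Subtracting the A equation from the B and C equations removes the quadratic terms:
-76.8 x − 138.2 y = 3432.66
-292.2 x + 139.4 y = 15390.65
Solving the 2×2 system: x ≈ -51.0, y ≈ 3.5 km.
Check against A (with the unrounded x, y): √((x − 58.8)²+(y − 9.8)²) = 109.98 ≈ 109.98 km. ✓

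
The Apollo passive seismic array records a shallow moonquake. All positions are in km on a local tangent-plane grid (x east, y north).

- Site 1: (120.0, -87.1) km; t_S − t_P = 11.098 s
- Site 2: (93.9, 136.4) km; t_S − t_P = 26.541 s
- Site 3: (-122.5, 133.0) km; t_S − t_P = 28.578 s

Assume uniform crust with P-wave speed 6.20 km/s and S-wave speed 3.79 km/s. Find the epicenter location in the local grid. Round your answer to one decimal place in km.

Distance from S−P lag: d = Δt · v_P v_S / (v_P − v_S) = Δt · (6.20·3.79)/(6.20−3.79) ≈ 9.7502·Δt.
So d_Site 1 = 108.21, d_Site 2 = 258.78, d_Site 3 = 278.64 km.
Circle about each station: (x − 120.0)² + (y + 87.1)² = 108.21²; (x − 93.9)² + (y − 136.4)² = 258.78²; (x + 122.5)² + (y − 133.0)² = 278.64².
Subtracting pairs of circle equations eliminates x²+y² and gives linear equations (the radical axes):
-52.2 x + 447.0 y = -49821.92
-485.0 x + 440.2 y = -55222.01
Solving the 2×2 system: x ≈ 14.2, y ≈ -109.8 km.

x ≈ 14.2 km, y ≈ -109.8 km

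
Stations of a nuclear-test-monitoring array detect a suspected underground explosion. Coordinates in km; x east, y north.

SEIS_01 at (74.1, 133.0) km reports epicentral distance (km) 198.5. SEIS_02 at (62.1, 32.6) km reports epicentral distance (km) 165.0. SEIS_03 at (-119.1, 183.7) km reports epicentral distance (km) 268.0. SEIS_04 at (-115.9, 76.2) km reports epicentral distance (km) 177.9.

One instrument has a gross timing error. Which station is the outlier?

Solve using three stations at a time. Using SEIS_01, SEIS_03, SEIS_04 (subtract circle equations pairwise → linear system) gives (x, y) ≈ (5.9, -53.2).
Distances from that point to each station vs reported:
  SEIS_01: calculated 198.3 vs reported 198.5 → residual 0.2 km
  SEIS_02: calculated 102.6 vs reported 165.0 → residual 62.4 km
  SEIS_03: calculated 267.9 vs reported 268.0 → residual 0.1 km
  SEIS_04: calculated 177.7 vs reported 177.9 → residual 0.2 km
SEIS_01, SEIS_03, SEIS_04 are mutually consistent (residuals ≈ 0); SEIS_02 is off by 62.4 km.

SEIS_02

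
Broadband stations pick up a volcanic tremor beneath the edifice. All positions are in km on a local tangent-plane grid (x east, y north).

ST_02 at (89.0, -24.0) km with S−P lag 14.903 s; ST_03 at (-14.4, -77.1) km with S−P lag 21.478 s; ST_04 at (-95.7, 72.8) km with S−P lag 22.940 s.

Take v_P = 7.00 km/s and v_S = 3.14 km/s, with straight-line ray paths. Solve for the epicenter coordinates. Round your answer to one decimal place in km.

Distance from S−P lag: d = Δt · v_P v_S / (v_P − v_S) = Δt · (7.00·3.14)/(7.00−3.14) ≈ 5.6943·Δt.
So d_ST_02 = 84.86, d_ST_03 = 122.30, d_ST_04 = 130.63 km.
Circle about each station: (x − 89.0)² + (y + 24.0)² = 84.86²; (x + 14.4)² + (y + 77.1)² = 122.30²; (x + 95.7)² + (y − 72.8)² = 130.63².
Subtracting the ST_02 equation from the ST_03 and ST_04 equations removes the quadratic terms:
-206.8 x − 106.2 y = -10101.30
-369.4 x + 193.6 y = -3901.65
Solving the 2×2 system: x ≈ 29.9, y ≈ 36.9 km.
Check against ST_02 (with the unrounded x, y): √((x − 89.0)²+(y + 24.0)²) = 84.86 ≈ 84.86 km. ✓

29.9 km east, 36.9 km north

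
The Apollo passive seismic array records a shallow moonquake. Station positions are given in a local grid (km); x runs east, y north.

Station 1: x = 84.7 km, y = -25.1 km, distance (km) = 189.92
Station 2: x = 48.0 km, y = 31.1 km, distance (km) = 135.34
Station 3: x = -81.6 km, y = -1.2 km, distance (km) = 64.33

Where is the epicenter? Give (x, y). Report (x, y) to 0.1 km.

Circle about each station: (x − 84.7)² + (y + 25.1)² = 189.92²; (x − 48.0)² + (y − 31.1)² = 135.34²; (x + 81.6)² + (y + 1.2)² = 64.33².
Subtracting the Station 1 equation from the Station 2 and Station 3 equations removes the quadratic terms:
-73.4 x + 112.4 y = 13219.80
-332.6 x + 47.8 y = 30787.16
Solving the 2×2 system: x ≈ -83.5, y ≈ 63.1 km.

-83.5 km east, 63.1 km north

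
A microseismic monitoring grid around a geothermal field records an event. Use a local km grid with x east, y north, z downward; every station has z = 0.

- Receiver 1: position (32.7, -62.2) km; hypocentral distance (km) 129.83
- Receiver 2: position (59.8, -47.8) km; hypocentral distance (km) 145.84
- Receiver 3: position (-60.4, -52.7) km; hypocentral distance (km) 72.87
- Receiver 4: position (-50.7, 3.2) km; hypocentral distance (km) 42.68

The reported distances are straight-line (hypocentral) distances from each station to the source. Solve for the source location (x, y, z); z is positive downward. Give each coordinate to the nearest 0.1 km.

(-69.1, 8.8, 38.1)

Each station gives a sphere (x−x_i)² + (y−y_i)² + z² = d_i² (stations at z=0).
Subtracting the Receiver 1 sphere from Receiver 2 and Receiver 3: z² cancels, leaving linear equations in x and y:
54.2 x + 28.8 y = -3490.73
-186.2 x + 19.0 y = 13033.11
Solving: x ≈ -69.095, y ≈ 8.826 km (keep extra digits for the depth step; rounded: -69.1, 8.8).
Then from the Receiver 1 sphere: z² = 129.83² − (x − 32.7)² − (y + 62.2)² with x = -69.095, y = 8.826, so z ≈ 38.065 ≈ 38.1 km.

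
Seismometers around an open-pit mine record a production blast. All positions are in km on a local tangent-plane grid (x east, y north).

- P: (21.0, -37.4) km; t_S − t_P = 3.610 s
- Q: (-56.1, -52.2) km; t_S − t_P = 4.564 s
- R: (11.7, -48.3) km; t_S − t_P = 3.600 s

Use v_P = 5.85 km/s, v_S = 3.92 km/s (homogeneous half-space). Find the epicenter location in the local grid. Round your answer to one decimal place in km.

Distance from S−P lag: d = Δt · v_P v_S / (v_P − v_S) = Δt · (5.85·3.92)/(5.85−3.92) ≈ 11.8819·Δt.
So d_P = 42.89, d_Q = 54.23, d_R = 42.77 km.
Circle about each station: (x − 21.0)² + (y + 37.4)² = 42.89²; (x + 56.1)² + (y + 52.2)² = 54.23²; (x − 11.7)² + (y + 48.3)² = 42.77².
Subtracting pairs of circle equations eliminates x²+y² and gives linear equations (the radical axes):
-154.2 x − 29.6 y = 2930.95
-18.6 x − 21.8 y = 640.30
Solving the 2×2 system: x ≈ -16.0, y ≈ -15.7 km.

x ≈ -16.0 km, y ≈ -15.7 km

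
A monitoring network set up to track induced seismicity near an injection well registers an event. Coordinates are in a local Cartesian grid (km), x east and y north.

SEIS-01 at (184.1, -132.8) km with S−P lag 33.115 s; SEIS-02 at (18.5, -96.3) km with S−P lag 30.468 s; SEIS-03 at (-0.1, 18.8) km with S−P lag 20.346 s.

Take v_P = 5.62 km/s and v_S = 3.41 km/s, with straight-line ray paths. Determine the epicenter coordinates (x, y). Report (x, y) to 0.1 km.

x ≈ 120.8 km, y ≈ 147.3 km

Distance from S−P lag: d = Δt · v_P v_S / (v_P − v_S) = Δt · (5.62·3.41)/(5.62−3.41) ≈ 8.6716·Δt.
So d_SEIS-01 = 287.16, d_SEIS-02 = 264.21, d_SEIS-03 = 176.43 km.
Circle about each station: (x − 184.1)² + (y + 132.8)² = 287.16²; (x − 18.5)² + (y + 96.3)² = 264.21²; (x + 0.1)² + (y − 18.8)² = 176.43².
Subtracting the SEIS-01 equation from the SEIS-02 and SEIS-03 equations removes the quadratic terms:
-331.2 x + 73.0 y = -29258.77
-368.4 x + 303.2 y = 158.12
Solving the 2×2 system: x ≈ 120.8, y ≈ 147.3 km.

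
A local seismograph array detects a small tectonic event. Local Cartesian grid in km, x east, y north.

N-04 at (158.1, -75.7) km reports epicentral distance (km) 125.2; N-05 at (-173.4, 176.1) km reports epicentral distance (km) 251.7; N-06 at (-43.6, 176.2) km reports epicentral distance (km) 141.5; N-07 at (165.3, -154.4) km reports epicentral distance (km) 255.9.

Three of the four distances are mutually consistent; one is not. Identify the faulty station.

N-04

Solve using three stations at a time. Using N-05, N-06, N-07 (subtract circle equations pairwise → linear system) gives (x, y) ≈ (58.5, 78.2).
Distances from that point to each station vs reported:
  N-04: calculated 183.3 vs reported 125.2 → residual 58.1 km
  N-05: calculated 251.7 vs reported 251.7 → residual 0.0 km
  N-06: calculated 141.5 vs reported 141.5 → residual 0.0 km
  N-07: calculated 255.9 vs reported 255.9 → residual 0.0 km
N-05, N-06, N-07 are mutually consistent (residuals ≈ 0); N-04 is off by 58.1 km.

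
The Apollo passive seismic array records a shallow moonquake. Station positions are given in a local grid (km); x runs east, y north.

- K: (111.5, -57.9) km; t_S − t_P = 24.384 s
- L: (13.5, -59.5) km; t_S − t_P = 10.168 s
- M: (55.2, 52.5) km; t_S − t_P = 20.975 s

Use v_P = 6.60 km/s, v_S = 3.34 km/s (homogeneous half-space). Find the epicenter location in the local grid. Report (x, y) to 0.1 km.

Distance from S−P lag: d = Δt · v_P v_S / (v_P − v_S) = Δt · (6.60·3.34)/(6.60−3.34) ≈ 6.7620·Δt.
So d_K = 164.88, d_L = 68.76, d_M = 141.83 km.
Circle about each station: (x − 111.5)² + (y + 57.9)² = 164.88²; (x − 13.5)² + (y + 59.5)² = 68.76²; (x − 55.2)² + (y − 52.5)² = 141.83².
Subtracting pairs of circle equations eliminates x²+y² and gives linear equations (the radical axes):
-196.0 x − 3.2 y = 10395.32
-112.6 x + 220.8 y = -2911.70
Solving the 2×2 system: x ≈ -52.4, y ≈ -39.9 km.
Check against K (with the unrounded x, y): √((x − 111.5)²+(y + 57.9)²) = 164.87 ≈ 164.88 km. ✓

x ≈ -52.4 km, y ≈ -39.9 km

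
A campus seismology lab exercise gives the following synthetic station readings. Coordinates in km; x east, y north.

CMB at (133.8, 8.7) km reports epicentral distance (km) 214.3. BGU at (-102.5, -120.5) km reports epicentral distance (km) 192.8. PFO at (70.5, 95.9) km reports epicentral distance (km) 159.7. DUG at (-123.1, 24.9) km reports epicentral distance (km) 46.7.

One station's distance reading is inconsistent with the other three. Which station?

Solve using three stations at a time. Using CMB, PFO, DUG (subtract circle equations pairwise → linear system) gives (x, y) ≈ (-78.4, 38.3).
Distances from that point to each station vs reported:
  CMB: calculated 214.3 vs reported 214.3 → residual 0.0 km
  BGU: calculated 160.6 vs reported 192.8 → residual 32.2 km
  PFO: calculated 159.7 vs reported 159.7 → residual 0.0 km
  DUG: calculated 46.6 vs reported 46.7 → residual 0.1 km
CMB, PFO, DUG are mutually consistent (residuals ≈ 0); BGU is off by 32.2 km.

BGU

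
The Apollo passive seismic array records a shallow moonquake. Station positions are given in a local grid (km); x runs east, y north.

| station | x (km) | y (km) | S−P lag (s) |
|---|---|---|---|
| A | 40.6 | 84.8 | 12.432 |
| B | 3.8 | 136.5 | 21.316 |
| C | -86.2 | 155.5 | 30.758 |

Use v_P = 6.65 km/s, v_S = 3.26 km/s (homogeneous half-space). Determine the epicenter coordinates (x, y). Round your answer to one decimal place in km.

Distance from S−P lag: d = Δt · v_P v_S / (v_P − v_S) = Δt · (6.65·3.26)/(6.65−3.26) ≈ 6.3950·Δt.
So d_A = 79.50, d_B = 136.32, d_C = 196.70 km.
Circle about each station: (x − 40.6)² + (y − 84.8)² = 79.50²; (x − 3.8)² + (y − 136.5)² = 136.32²; (x + 86.2)² + (y − 155.5)² = 196.70².
Subtracting the A equation from the B and C equations removes the quadratic terms:
-73.6 x + 103.4 y = -2455.60
-253.6 x + 141.4 y = -9599.35
Solving the 2×2 system: x ≈ 40.8, y ≈ 5.3 km.
Check against A (with the unrounded x, y): √((x − 40.6)²+(y − 84.8)²) = 79.50 ≈ 79.50 km. ✓

(40.8, 5.3)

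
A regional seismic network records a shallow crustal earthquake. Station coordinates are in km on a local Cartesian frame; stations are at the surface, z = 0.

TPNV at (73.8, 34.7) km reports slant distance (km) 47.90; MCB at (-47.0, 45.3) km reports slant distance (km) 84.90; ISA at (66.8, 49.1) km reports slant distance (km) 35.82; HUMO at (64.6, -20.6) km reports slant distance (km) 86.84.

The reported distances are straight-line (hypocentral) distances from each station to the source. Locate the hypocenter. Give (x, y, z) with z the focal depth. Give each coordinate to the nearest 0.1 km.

Each station gives a sphere (x−x_i)² + (y−y_i)² + z² = d_i² (stations at z=0).
Subtracting the TPNV sphere from MCB and ISA: z² cancels, leaving linear equations in x and y:
-241.6 x + 21.2 y = -7303.04
-14.0 x + 28.8 y = 1233.86
Solving: x ≈ 35.501, y ≈ 60.100 km (keep extra digits for the depth step; rounded: 35.5, 60.1).
Then from the TPNV sphere: z² = 47.90² − (x − 73.8)² − (y − 34.7)² with x = 35.501, y = 60.100, so z ≈ 13.507 ≈ 13.5 km.

x ≈ 35.5 km, y ≈ 60.1 km, depth ≈ 13.5 km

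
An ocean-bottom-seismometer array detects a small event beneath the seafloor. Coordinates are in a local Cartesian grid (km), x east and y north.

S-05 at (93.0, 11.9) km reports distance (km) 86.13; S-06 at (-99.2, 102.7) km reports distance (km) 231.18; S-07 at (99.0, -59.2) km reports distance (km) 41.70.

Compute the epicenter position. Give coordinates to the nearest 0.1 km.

x ≈ 58.0 km, y ≈ -66.8 km

Circle about each station: (x − 93.0)² + (y − 11.9)² = 86.13²; (x + 99.2)² + (y − 102.7)² = 231.18²; (x − 99.0)² + (y + 59.2)² = 41.70².
Subtracting the S-05 equation from the S-06 and S-07 equations removes the quadratic terms:
-384.4 x + 181.6 y = -34428.50
12.0 x − 142.2 y = 10194.52
Solving the 2×2 system: x ≈ 58.0, y ≈ -66.8 km.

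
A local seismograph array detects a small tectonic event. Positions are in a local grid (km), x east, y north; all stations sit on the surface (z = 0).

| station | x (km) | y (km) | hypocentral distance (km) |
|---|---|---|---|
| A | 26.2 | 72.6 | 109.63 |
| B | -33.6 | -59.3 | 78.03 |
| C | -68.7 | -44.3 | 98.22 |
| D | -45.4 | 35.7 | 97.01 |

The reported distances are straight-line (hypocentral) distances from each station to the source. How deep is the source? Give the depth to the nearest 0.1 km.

Each station gives a sphere (x−x_i)² + (y−y_i)² + z² = d_i² (stations at z=0).
Subtracting the A sphere from B and C: z² cancels, leaving linear equations in x and y:
-119.6 x − 263.8 y = 4618.31
-189.8 x − 233.8 y = 3096.55
Solving: x ≈ 11.892, y ≈ -22.898 km (keep extra digits for the depth step; rounded: 11.9, -22.9).
Then from the A sphere: z² = 109.63² − (x − 26.2)² − (y − 72.6)² with x = 11.892, y = -22.898, so z ≈ 51.905 ≈ 51.9 km.
Check against D (with the unrounded solution): distance 97.01 ≈ 97.01 km. ✓

depth ≈ 51.9 km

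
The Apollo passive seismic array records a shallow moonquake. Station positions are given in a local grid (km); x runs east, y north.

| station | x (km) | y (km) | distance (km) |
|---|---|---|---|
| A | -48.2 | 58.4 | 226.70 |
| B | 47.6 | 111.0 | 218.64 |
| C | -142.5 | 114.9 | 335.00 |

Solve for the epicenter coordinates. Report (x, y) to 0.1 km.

x ≈ 117.7 km, y ≈ -96.1 km

Circle about each station: (x + 48.2)² + (y − 58.4)² = 226.70²; (x − 47.6)² + (y − 111.0)² = 218.64²; (x + 142.5)² + (y − 114.9)² = 335.00².
Subtracting pairs of circle equations eliminates x²+y² and gives linear equations (the radical axes):
191.6 x + 105.2 y = 12442.40
-188.6 x + 113.0 y = -33057.65
Solving the 2×2 system: x ≈ 117.7, y ≈ -96.1 km.
Check against A (with the unrounded x, y): √((x + 48.2)²+(y − 58.4)²) = 226.70 ≈ 226.70 km. ✓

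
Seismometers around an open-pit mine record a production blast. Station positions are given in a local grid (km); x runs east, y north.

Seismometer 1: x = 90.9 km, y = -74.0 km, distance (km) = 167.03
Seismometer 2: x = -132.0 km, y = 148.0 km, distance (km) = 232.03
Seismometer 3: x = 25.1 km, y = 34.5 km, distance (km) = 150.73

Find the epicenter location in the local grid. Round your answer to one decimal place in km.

Circle about each station: (x − 90.9)² + (y + 74.0)² = 167.03²; (x + 132.0)² + (y − 148.0)² = 232.03²; (x − 25.1)² + (y − 34.5)² = 150.73².
Subtracting the Seismometer 1 equation from the Seismometer 2 and Seismometer 3 equations removes the quadratic terms:
-445.8 x + 444.0 y = -349.71
-131.6 x + 217.0 y = -6739.06
Solving the 2×2 system: x ≈ -76.1, y ≈ -77.2 km.

(-76.1, -77.2)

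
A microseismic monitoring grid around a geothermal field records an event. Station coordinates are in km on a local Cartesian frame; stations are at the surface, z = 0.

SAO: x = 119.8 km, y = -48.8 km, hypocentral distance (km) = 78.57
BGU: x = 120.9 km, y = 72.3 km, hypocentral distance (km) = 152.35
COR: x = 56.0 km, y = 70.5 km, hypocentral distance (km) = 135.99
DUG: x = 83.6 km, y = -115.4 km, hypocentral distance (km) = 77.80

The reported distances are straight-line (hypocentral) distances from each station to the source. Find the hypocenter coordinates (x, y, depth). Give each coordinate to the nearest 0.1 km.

x ≈ 55.7 km, y ≈ -58.0 km, depth ≈ 44.5 km

Each station gives a sphere (x−x_i)² + (y−y_i)² + z² = d_i² (stations at z=0).
Subtracting the SAO sphere from BGU and COR: z² cancels, leaving linear equations in x and y:
2.2 x + 242.2 y = -13926.66
-127.6 x + 238.6 y = -20947.27
Solving: x ≈ 55.697, y ≈ -58.007 km (keep extra digits for the depth step; rounded: 55.7, -58.0).
Then from the SAO sphere: z² = 78.57² − (x − 119.8)² − (y + 48.8)² with x = 55.697, y = -58.007, so z ≈ 44.489 ≈ 44.5 km.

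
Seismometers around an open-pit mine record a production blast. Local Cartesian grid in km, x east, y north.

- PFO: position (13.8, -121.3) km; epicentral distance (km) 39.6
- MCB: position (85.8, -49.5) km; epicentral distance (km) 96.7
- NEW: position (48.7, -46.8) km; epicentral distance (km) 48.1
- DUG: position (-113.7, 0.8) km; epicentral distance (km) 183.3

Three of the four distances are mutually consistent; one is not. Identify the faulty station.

Solve using three stations at a time. Using PFO, NEW, DUG (subtract circle equations pairwise → linear system) gives (x, y) ≈ (42.9, -94.5).
Distances from that point to each station vs reported:
  PFO: calculated 39.5 vs reported 39.6 → residual 0.1 km
  MCB: calculated 62.2 vs reported 96.7 → residual 34.5 km
  NEW: calculated 48.1 vs reported 48.1 → residual 0.0 km
  DUG: calculated 183.3 vs reported 183.3 → residual 0.0 km
PFO, NEW, DUG are mutually consistent (residuals ≈ 0); MCB is off by 34.5 km.

MCB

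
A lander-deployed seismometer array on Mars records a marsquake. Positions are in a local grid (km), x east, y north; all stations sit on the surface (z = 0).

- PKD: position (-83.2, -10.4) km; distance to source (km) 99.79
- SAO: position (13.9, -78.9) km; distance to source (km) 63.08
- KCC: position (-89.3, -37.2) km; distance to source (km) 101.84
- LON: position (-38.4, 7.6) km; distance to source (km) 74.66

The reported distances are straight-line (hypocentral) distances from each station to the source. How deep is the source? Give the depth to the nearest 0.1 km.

z ≈ 44.9 km

Each station gives a sphere (x−x_i)² + (y−y_i)² + z² = d_i² (stations at z=0).
Subtracting the PKD sphere from SAO and KCC: z² cancels, leaving linear equations in x and y:
194.2 x − 137.0 y = 5366.98
-12.2 x − 53.6 y = 1914.59
Solving: x ≈ 2.100, y ≈ -36.198 km (keep extra digits for the depth step; rounded: 2.1, -36.2).
Then from the PKD sphere: z² = 99.79² − (x + 83.2)² − (y + 10.4)² with x = 2.100, y = -36.198, so z ≈ 44.905 ≈ 44.9 km.
Check against LON (with the unrounded solution): distance 74.67 ≈ 74.66 km. ✓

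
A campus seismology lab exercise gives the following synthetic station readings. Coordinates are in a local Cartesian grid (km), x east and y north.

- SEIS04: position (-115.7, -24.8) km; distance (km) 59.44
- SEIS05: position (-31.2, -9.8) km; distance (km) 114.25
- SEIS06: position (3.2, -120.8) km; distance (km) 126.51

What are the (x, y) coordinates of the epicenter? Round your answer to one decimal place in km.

Circle about each station: (x + 115.7)² + (y + 24.8)² = 59.44²; (x + 31.2)² + (y + 9.8)² = 114.25²; (x − 3.2)² + (y + 120.8)² = 126.51².
Subtracting pairs of circle equations eliminates x²+y² and gives linear equations (the radical axes):
169.0 x + 30.0 y = -22452.00
237.8 x − 192.0 y = -11870.32
Solving the 2×2 system: x ≈ -117.9, y ≈ -84.2 km.
Check against SEIS04 (with the unrounded x, y): √((x + 115.7)²+(y + 24.8)²) = 59.45 ≈ 59.44 km. ✓

x ≈ -117.9 km, y ≈ -84.2 km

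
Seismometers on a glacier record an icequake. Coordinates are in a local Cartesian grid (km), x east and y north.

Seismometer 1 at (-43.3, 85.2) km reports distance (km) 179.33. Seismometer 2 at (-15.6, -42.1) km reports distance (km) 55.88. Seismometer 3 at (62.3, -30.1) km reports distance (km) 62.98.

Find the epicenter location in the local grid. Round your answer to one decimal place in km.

Circle about each station: (x + 43.3)² + (y − 85.2)² = 179.33²; (x + 15.6)² + (y + 42.1)² = 55.88²; (x − 62.3)² + (y + 30.1)² = 62.98².
Subtracting the Seismometer 1 equation from the Seismometer 2 and Seismometer 3 equations removes the quadratic terms:
55.4 x − 254.6 y = 21918.51
211.2 x − 230.6 y = 23846.14
Solving the 2×2 system: x ≈ 24.8, y ≈ -80.7 km.
Check against Seismometer 1 (with the unrounded x, y): √((x + 43.3)²+(y − 85.2)²) = 179.33 ≈ 179.33 km. ✓

x ≈ 24.8 km, y ≈ -80.7 km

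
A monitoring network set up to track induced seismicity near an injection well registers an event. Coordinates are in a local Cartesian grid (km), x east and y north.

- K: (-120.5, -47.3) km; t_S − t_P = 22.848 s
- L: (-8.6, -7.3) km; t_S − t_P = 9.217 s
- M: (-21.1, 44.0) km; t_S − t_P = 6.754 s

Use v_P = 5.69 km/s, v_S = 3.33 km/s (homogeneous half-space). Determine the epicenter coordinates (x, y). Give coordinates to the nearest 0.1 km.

Distance from S−P lag: d = Δt · v_P v_S / (v_P − v_S) = Δt · (5.69·3.33)/(5.69−3.33) ≈ 8.0287·Δt.
So d_K = 183.44, d_L = 74.00, d_M = 54.23 km.
Circle about each station: (x + 120.5)² + (y + 47.3)² = 183.44²; (x + 8.6)² + (y + 7.3)² = 74.00²; (x + 21.1)² + (y − 44.0)² = 54.23².
Subtracting the K equation from the L and M equations removes the quadratic terms:
223.8 x + 80.0 y = 11543.94
198.8 x + 182.6 y = 16333.01
Solving the 2×2 system: x ≈ 32.1, y ≈ 54.5 km.

x ≈ 32.1 km, y ≈ 54.5 km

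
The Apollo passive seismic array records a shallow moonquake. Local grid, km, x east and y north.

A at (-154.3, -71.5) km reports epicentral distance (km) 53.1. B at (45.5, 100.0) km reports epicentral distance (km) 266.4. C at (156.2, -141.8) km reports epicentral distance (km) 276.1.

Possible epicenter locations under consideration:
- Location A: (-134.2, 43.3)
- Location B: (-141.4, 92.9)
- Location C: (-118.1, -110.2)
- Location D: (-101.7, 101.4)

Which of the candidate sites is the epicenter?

Location C

For each candidate, compare |candidate − station| to the reported distance:
Location A: residuals A 63.4, B 78.0, C 68.3 → max 78.0 km
Location B: residuals A 111.8, B 79.4, C 102.9 → max 111.8 km
Location C: residuals A 0.1, B 0.0, C 0.0 → max 0.1 km
Location D: residuals A 127.6, B 119.2, C 78.4 → max 127.6 km
Only Location C has all residuals ≈ 0.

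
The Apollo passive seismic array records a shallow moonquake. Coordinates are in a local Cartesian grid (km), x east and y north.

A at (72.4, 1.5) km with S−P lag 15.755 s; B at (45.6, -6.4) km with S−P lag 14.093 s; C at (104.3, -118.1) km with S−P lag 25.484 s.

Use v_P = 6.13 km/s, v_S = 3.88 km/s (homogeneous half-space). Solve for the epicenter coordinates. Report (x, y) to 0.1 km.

x ≈ -70.7 km, y ≈ 86.7 km

Distance from S−P lag: d = Δt · v_P v_S / (v_P − v_S) = Δt · (6.13·3.88)/(6.13−3.88) ≈ 10.5708·Δt.
So d_A = 166.54, d_B = 148.97, d_C = 269.39 km.
Circle about each station: (x − 72.4)² + (y − 1.5)² = 166.54²; (x − 45.6)² + (y + 6.4)² = 148.97²; (x − 104.3)² + (y + 118.1)² = 269.39².
Subtracting the A equation from the B and C equations removes the quadratic terms:
-53.6 x − 15.8 y = 2419.82
63.8 x − 239.2 y = -25253.31
Solving the 2×2 system: x ≈ -70.7, y ≈ 86.7 km.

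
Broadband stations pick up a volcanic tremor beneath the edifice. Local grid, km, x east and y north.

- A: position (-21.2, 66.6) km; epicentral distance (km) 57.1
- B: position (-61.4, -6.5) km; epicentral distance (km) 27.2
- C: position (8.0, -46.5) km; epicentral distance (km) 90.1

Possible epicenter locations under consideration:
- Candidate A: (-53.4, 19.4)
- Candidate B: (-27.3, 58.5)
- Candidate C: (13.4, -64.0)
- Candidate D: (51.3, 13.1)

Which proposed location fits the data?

Candidate A

For each candidate, compare |candidate − station| to the reported distance:
Candidate A: residuals A 0.0, B 0.1, C 0.0 → max 0.1 km
Candidate B: residuals A 47.0, B 46.2, C 20.7 → max 47.0 km
Candidate C: residuals A 78.0, B 67.1, C 71.8 → max 78.0 km
Candidate D: residuals A 33.0, B 87.2, C 16.4 → max 87.2 km
Only Candidate A has all residuals ≈ 0.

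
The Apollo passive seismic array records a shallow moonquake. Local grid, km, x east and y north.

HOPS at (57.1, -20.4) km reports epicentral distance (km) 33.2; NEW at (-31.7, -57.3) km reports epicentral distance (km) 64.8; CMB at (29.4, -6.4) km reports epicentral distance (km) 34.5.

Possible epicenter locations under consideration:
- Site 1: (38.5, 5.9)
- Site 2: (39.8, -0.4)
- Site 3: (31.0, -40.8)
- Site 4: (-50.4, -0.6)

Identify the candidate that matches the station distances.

For each candidate, compare |candidate − station| to the reported distance:
Site 1: residuals HOPS 1.0, NEW 29.7, CMB 19.2 → max 29.7 km
Site 2: residuals HOPS 6.8, NEW 26.6, CMB 22.5 → max 26.6 km
Site 3: residuals HOPS 0.1, NEW 0.0, CMB 0.1 → max 0.1 km
Site 4: residuals HOPS 76.1, NEW 5.1, CMB 45.5 → max 76.1 km
Only Site 3 has all residuals ≈ 0.

Site 3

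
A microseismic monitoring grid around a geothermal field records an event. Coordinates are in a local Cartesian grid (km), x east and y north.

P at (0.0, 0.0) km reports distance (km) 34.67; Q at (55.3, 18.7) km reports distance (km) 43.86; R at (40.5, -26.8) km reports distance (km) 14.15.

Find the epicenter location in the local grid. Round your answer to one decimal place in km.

Circle about each station: x² + y² = 34.67²; (x − 55.3)² + (y − 18.7)² = 43.86²; (x − 40.5)² + (y + 26.8)² = 14.15².
Subtracting the P equation from the Q and R equations removes the quadratic terms:
110.6 x + 37.4 y = 2686.09
81.0 x − 53.6 y = 3360.28
Solving the 2×2 system: x ≈ 30.1, y ≈ -17.2 km.
Check against P (with the unrounded x, y): √(x²+y²) = 34.67 ≈ 34.67 km. ✓

x ≈ 30.1 km, y ≈ -17.2 km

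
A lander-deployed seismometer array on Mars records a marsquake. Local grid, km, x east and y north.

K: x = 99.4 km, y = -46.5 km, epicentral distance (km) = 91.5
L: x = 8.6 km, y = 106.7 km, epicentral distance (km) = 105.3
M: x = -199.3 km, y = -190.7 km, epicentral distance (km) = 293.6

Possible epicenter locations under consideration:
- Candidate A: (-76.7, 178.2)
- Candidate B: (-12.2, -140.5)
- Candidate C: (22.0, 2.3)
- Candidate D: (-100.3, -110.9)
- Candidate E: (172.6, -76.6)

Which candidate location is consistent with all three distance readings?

For each candidate, compare |candidate − station| to the reported distance:
Candidate A: residuals K 194.0, L 6.0, M 95.1 → max 194.0 km
Candidate B: residuals K 54.4, L 142.8, M 99.9 → max 142.8 km
Candidate C: residuals K 0.0, L 0.0, M 0.0 → max 0.0 km
Candidate D: residuals K 118.3, L 138.0, M 166.4 → max 166.4 km
Candidate E: residuals K 12.4, L 140.7, M 95.4 → max 140.7 km
Only Candidate C has all residuals ≈ 0.

Candidate C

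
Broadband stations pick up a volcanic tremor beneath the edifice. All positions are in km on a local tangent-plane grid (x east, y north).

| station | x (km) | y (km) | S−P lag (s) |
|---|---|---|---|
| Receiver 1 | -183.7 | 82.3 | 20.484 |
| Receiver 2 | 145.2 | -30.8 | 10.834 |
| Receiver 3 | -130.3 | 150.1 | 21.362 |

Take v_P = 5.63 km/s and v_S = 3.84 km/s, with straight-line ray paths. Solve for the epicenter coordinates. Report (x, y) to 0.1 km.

17.9 km east, -61.1 km north

Distance from S−P lag: d = Δt · v_P v_S / (v_P − v_S) = Δt · (5.63·3.84)/(5.63−3.84) ≈ 12.0778·Δt.
So d_Receiver 1 = 247.40, d_Receiver 2 = 130.85, d_Receiver 3 = 258.01 km.
Circle about each station: (x + 183.7)² + (y − 82.3)² = 247.40²; (x − 145.2)² + (y + 30.8)² = 130.85²; (x + 130.3)² + (y − 150.1)² = 258.01².
Subtracting the Receiver 1 equation from the Receiver 2 and Receiver 3 equations removes the quadratic terms:
657.8 x − 226.2 y = 25597.74
106.8 x + 135.6 y = -6373.28
Solving the 2×2 system: x ≈ 17.9, y ≈ -61.1 km.
Check against Receiver 1 (with the unrounded x, y): √((x + 183.7)²+(y − 82.3)²) = 247.40 ≈ 247.40 km. ✓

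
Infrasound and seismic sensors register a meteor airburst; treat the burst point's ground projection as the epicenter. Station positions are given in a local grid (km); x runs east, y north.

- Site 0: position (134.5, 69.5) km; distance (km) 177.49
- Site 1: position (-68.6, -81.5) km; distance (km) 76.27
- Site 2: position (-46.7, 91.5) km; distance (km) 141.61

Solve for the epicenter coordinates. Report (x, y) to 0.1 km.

(-2.7, -43.1)

Circle about each station: (x − 134.5)² + (y − 69.5)² = 177.49²; (x + 68.6)² + (y + 81.5)² = 76.27²; (x + 46.7)² + (y − 91.5)² = 141.61².
Subtracting pairs of circle equations eliminates x²+y² and gives linear equations (the radical axes):
-406.2 x − 302.0 y = 14113.30
-362.4 x + 44.0 y = -918.05
Solving the 2×2 system: x ≈ -2.7, y ≈ -43.1 km.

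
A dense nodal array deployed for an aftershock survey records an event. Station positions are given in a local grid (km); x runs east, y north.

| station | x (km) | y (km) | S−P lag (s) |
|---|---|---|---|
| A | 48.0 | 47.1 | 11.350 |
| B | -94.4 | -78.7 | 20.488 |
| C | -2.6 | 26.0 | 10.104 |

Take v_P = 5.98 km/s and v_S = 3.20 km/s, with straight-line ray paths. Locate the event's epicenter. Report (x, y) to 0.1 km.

Distance from S−P lag: d = Δt · v_P v_S / (v_P − v_S) = Δt · (5.98·3.20)/(5.98−3.20) ≈ 6.8835·Δt.
So d_A = 78.13, d_B = 141.03, d_C = 69.55 km.
Circle about each station: (x − 48.0)² + (y − 47.1)² = 78.13²; (x + 94.4)² + (y + 78.7)² = 141.03²; (x + 2.6)² + (y − 26.0)² = 69.55².
Subtracting the A equation from the B and C equations removes the quadratic terms:
-284.8 x − 251.6 y = -3202.52
-101.2 x − 42.2 y = -2572.56
Solving the 2×2 system: x ≈ 38.1, y ≈ -30.4 km.
Check against A (with the unrounded x, y): √((x − 48.0)²+(y − 47.1)²) = 78.12 ≈ 78.13 km. ✓

38.1 km east, -30.4 km north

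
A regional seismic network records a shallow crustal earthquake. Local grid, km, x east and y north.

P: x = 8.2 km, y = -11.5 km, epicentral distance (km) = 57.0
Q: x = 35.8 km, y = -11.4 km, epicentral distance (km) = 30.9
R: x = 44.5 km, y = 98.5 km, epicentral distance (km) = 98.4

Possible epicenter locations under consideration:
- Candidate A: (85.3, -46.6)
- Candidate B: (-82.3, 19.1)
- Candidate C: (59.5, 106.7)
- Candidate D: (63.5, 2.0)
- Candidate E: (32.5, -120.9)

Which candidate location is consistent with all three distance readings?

For each candidate, compare |candidate − station| to the reported distance:
Candidate A: residuals P 27.7, Q 29.8, R 52.3 → max 52.3 km
Candidate B: residuals P 38.5, Q 91.1, R 51.2 → max 91.1 km
Candidate C: residuals P 71.9, Q 89.6, R 81.3 → max 89.6 km
Candidate D: residuals P 0.1, Q 0.1, R 0.0 → max 0.1 km
Candidate E: residuals P 55.1, Q 78.6, R 121.3 → max 121.3 km
Only Candidate D has all residuals ≈ 0.

Candidate D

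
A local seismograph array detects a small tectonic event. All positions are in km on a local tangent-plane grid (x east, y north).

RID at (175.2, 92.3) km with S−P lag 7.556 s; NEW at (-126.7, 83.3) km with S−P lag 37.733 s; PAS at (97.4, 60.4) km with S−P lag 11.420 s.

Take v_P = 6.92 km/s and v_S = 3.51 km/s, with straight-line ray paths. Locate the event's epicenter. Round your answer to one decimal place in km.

Distance from S−P lag: d = Δt · v_P v_S / (v_P − v_S) = Δt · (6.92·3.51)/(6.92−3.51) ≈ 7.1229·Δt.
So d_RID = 53.82, d_NEW = 268.77, d_PAS = 81.34 km.
Circle about each station: (x − 175.2)² + (y − 92.3)² = 53.82²; (x + 126.7)² + (y − 83.3)² = 268.77²; (x − 97.4)² + (y − 60.4)² = 81.34².
Subtracting the RID equation from the NEW and PAS equations removes the quadratic terms:
-603.8 x − 18.0 y = -85563.27
-155.6 x − 63.8 y = -29799.01
Solving the 2×2 system: x ≈ 137.8, y ≈ 131.0 km.
Check against RID (with the unrounded x, y): √((x − 175.2)²+(y − 92.3)²) = 53.81 ≈ 53.82 km. ✓

x ≈ 137.8 km, y ≈ 131.0 km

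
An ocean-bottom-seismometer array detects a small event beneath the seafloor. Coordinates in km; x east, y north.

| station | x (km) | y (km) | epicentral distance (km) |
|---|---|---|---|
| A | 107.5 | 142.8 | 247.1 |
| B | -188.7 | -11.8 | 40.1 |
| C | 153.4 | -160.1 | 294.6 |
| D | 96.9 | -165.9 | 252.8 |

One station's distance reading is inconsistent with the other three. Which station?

B

Solve using three stations at a time. Using A, C, D (subtract circle equations pairwise → linear system) gives (x, y) ≈ (-94.1, -0.2).
Distances from that point to each station vs reported:
  A: calculated 247.1 vs reported 247.1 → residual 0.0 km
  B: calculated 95.4 vs reported 40.1 → residual 55.3 km
  C: calculated 294.6 vs reported 294.6 → residual 0.0 km
  D: calculated 252.8 vs reported 252.8 → residual 0.0 km
A, C, D are mutually consistent (residuals ≈ 0); B is off by 55.3 km.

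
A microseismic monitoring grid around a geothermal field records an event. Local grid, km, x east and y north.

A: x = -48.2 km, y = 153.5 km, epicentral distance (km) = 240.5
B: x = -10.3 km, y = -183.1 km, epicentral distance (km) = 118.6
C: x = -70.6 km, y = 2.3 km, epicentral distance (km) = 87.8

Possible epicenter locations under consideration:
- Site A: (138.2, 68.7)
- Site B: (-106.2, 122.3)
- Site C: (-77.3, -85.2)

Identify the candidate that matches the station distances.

Site C

For each candidate, compare |candidate − station| to the reported distance:
Site A: residuals A 35.7, B 173.7, C 131.3 → max 173.7 km
Site B: residuals A 174.6, B 201.5, C 37.4 → max 201.5 km
Site C: residuals A 0.0, B 0.0, C 0.0 → max 0.0 km
Only Site C has all residuals ≈ 0.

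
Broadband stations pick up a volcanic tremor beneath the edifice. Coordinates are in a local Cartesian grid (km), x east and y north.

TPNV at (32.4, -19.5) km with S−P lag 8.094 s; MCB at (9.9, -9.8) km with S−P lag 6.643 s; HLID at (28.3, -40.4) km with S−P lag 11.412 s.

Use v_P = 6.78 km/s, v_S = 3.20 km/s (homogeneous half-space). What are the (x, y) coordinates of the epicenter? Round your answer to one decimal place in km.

x ≈ 22.3 km, y ≈ 28.5 km

Distance from S−P lag: d = Δt · v_P v_S / (v_P − v_S) = Δt · (6.78·3.20)/(6.78−3.20) ≈ 6.0603·Δt.
So d_TPNV = 49.05, d_MCB = 40.26, d_HLID = 69.16 km.
Circle about each station: (x − 32.4)² + (y + 19.5)² = 49.05²; (x − 9.9)² + (y + 9.8)² = 40.26²; (x − 28.3)² + (y + 40.4)² = 69.16².
Subtracting the TPNV equation from the MCB and HLID equations removes the quadratic terms:
-45.0 x + 19.4 y = -450.93
-8.2 x − 41.8 y = -1374.16
Solving the 2×2 system: x ≈ 22.3, y ≈ 28.5 km.
Check against TPNV (with the unrounded x, y): √((x − 32.4)²+(y + 19.5)²) = 49.05 ≈ 49.05 km. ✓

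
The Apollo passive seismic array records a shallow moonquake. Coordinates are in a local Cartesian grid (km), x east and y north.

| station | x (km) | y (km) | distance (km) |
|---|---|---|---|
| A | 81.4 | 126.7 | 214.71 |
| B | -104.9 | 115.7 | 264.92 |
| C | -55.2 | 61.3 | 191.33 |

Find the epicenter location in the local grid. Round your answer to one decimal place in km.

(65.2, -87.4)

Circle about each station: (x − 81.4)² + (y − 126.7)² = 214.71²; (x + 104.9)² + (y − 115.7)² = 264.92²; (x + 55.2)² + (y − 61.3)² = 191.33².
Subtracting the A equation from the B and C equations removes the quadratic terms:
-372.6 x − 22.0 y = -22370.57
-273.2 x − 130.8 y = -6380.90
Solving the 2×2 system: x ≈ 65.2, y ≈ -87.4 km.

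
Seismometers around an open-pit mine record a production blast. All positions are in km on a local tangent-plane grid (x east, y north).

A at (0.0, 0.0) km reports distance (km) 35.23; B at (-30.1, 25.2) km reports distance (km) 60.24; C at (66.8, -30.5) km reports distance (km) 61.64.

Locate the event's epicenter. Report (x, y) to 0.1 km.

Circle about each station: x² + y² = 35.23²; (x + 30.1)² + (y − 25.2)² = 60.24²; (x − 66.8)² + (y + 30.5)² = 61.64².
Subtracting pairs of circle equations eliminates x²+y² and gives linear equations (the radical axes):
-60.2 x + 50.4 y = -846.65
133.6 x − 61.0 y = 2834.15
Solving the 2×2 system: x ≈ 29.8, y ≈ 18.8 km.

x ≈ 29.8 km, y ≈ 18.8 km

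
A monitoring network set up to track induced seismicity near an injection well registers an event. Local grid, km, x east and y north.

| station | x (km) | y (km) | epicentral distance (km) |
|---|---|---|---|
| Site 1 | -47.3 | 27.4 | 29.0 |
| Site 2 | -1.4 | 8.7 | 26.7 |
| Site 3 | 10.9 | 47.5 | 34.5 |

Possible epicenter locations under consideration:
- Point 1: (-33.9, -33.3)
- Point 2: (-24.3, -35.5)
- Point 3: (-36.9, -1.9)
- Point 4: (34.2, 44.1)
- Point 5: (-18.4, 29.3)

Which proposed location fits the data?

For each candidate, compare |candidate − station| to the reported distance:
Point 1: residuals Site 1 33.2, Site 2 26.4, Site 3 57.9 → max 57.9 km
Point 2: residuals Site 1 38.0, Site 2 23.1, Site 3 55.7 → max 55.7 km
Point 3: residuals Site 1 2.1, Site 2 10.3, Site 3 34.2 → max 34.2 km
Point 4: residuals Site 1 54.2, Site 2 23.5, Site 3 11.0 → max 54.2 km
Point 5: residuals Site 1 0.0, Site 2 0.0, Site 3 0.0 → max 0.0 km
Only Point 5 has all residuals ≈ 0.

Point 5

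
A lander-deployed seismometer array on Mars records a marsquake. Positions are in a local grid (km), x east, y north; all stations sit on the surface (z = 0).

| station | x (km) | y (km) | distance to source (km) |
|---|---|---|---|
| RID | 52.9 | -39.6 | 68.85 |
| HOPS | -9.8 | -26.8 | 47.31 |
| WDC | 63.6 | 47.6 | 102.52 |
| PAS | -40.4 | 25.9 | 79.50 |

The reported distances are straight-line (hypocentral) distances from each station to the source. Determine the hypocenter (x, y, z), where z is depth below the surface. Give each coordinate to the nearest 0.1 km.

Each station gives a sphere (x−x_i)² + (y−y_i)² + z² = d_i² (stations at z=0).
Subtracting the RID sphere from HOPS and WDC: z² cancels, leaving linear equations in x and y:
-125.4 x + 25.6 y = -1050.20
21.4 x + 174.4 y = -3825.88
Solving: x ≈ 3.801, y ≈ -22.404 km (keep extra digits for the depth step; rounded: 3.8, -22.4).
Then from the RID sphere: z² = 68.85² − (x − 52.9)² − (y + 39.6)² with x = 3.801, y = -22.404, so z ≈ 45.099 ≈ 45.1 km.
Check against PAS (with the unrounded solution): distance 79.50 ≈ 79.50 km. ✓

(3.8, -22.4, 45.1)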